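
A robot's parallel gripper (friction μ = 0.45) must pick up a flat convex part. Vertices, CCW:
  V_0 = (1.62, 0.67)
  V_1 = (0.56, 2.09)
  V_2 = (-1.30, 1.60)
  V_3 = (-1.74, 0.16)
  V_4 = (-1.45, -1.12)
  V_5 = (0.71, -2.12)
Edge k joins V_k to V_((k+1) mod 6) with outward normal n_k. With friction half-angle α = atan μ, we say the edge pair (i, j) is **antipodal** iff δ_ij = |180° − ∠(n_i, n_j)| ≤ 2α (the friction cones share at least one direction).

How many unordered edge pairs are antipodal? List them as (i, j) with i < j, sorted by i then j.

count = 5; pairs: (0,3), (0,4), (1,4), (2,5), (3,5)

α = atan 0.45 = 24.23°;  2α = 48.46°
n_0 = (+0.8014, +0.5982)
n_1 = (-0.2547, +0.9670)
n_2 = (-0.9564, +0.2922)
n_3 = (-0.9753, -0.2210)
n_4 = (-0.4201, -0.9075)
n_5 = (+0.9507, -0.3101)
  (0,1): δ = 111.98°  ·
  (0,2): δ = 53.73°  ·
  (0,3): δ = 23.97°  ✓
  (0,4): δ = 28.42°  ✓
  (0,5): δ = 125.19°  ·
  (1,2): δ = 121.75°  ·
  (1,3): δ = 91.99°  ·
  (1,4): δ = 39.60°  ✓
  (1,5): δ = 57.18°  ·
  (2,3): δ = 150.24°  ·
  (2,4): δ = 97.85°  ·
  (2,5): δ = 1.07°  ✓
  (3,4): δ = 127.61°  ·
  (3,5): δ = 30.83°  ✓
  (4,5): δ = 83.22°  ·
antipodal pairs: 5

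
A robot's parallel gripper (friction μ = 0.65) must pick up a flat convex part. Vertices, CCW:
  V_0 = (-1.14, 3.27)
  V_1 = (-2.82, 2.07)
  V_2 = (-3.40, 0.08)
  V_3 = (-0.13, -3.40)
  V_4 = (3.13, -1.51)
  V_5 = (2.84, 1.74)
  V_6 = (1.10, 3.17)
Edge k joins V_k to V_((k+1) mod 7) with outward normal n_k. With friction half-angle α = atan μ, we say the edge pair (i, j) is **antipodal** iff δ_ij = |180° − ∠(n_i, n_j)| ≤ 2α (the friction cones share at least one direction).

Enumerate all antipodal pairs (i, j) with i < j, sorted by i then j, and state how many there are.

α = atan 0.65 = 33.02°;  2α = 66.05°
n_0 = (-0.5812, +0.8137)
n_1 = (-0.9601, +0.2798)
n_2 = (-0.7288, -0.6848)
n_3 = (+0.5016, -0.8651)
n_4 = (+0.9960, +0.0889)
n_5 = (+0.6349, +0.7726)
n_6 = (+0.0446, +0.9990)
  (0,1): δ = 141.79°  ·
  (0,2): δ = 82.32°  ·
  (0,3): δ = 5.43°  ✓
  (0,4): δ = 59.56°  ✓
  (0,5): δ = 105.05°  ·
  (0,6): δ = 141.91°  ·
  (1,2): δ = 120.53°  ·
  (1,3): δ = 43.65°  ✓
  (1,4): δ = 21.35°  ✓
  (1,5): δ = 66.83°  ·
  (1,6): δ = 103.69°  ·
  (2,3): δ = 103.11°  ·
  (2,4): δ = 38.12°  ✓
  (2,5): δ = 7.37°  ✓
  (2,6): δ = 44.23°  ✓
  (3,4): δ = 115.00°  ·
  (3,5): δ = 69.52°  ·
  (3,6): δ = 32.66°  ✓
  (4,5): δ = 134.51°  ·
  (4,6): δ = 97.66°  ·
  (5,6): δ = 143.14°  ·
antipodal pairs: 8

count = 8; pairs: (0,3), (0,4), (1,3), (1,4), (2,4), (2,5), (2,6), (3,6)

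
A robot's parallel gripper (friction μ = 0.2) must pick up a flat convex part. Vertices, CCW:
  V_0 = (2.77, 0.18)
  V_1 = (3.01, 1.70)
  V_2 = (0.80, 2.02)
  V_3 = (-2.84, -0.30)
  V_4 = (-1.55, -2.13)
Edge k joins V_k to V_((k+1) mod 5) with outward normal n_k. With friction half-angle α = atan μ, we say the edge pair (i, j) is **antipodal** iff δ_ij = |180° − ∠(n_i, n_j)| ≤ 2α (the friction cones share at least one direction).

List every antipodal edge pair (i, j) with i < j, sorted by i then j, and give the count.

count = 1; pairs: (2,4)

α = atan 0.2 = 11.31°;  2α = 22.62°
n_0 = (+0.9878, -0.1560)
n_1 = (+0.1433, +0.9897)
n_2 = (-0.5375, +0.8433)
n_3 = (-0.8173, -0.5762)
n_4 = (+0.4715, -0.8818)
  (0,1): δ = 89.27°  ·
  (0,2): δ = 48.52°  ·
  (0,3): δ = 44.15°  ·
  (0,4): δ = 127.11°  ·
  (1,2): δ = 139.25°  ·
  (1,3): δ = 46.58°  ·
  (1,4): δ = 36.37°  ·
  (2,3): δ = 87.33°  ·
  (2,4): δ = 4.38°  ✓
  (3,4): δ = 97.05°  ·
antipodal pairs: 1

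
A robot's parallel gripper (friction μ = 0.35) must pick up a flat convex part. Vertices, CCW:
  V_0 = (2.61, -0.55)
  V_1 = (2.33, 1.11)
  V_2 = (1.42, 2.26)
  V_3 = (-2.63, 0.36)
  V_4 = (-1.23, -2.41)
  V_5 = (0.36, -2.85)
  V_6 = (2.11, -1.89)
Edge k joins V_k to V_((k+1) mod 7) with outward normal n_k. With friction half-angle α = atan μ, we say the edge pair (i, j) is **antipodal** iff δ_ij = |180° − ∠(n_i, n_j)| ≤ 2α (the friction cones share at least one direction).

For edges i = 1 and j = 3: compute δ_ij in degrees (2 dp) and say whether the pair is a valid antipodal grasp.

δ = 11.54°, valid

α = atan 0.35 = 19.29°;  2α = 38.58°
edge 1: e_1 = (-0.91, +1.15);  n_1 = (+0.7842, +0.6205)
edge 3: e_3 = (+1.40, -2.77);  n_3 = (-0.8925, -0.4511)
∠(n_1, n_3) = 168.46°
δ = |180° − 168.46°| = 11.54°
11.54° ≤ 2α = 38.58°  →  valid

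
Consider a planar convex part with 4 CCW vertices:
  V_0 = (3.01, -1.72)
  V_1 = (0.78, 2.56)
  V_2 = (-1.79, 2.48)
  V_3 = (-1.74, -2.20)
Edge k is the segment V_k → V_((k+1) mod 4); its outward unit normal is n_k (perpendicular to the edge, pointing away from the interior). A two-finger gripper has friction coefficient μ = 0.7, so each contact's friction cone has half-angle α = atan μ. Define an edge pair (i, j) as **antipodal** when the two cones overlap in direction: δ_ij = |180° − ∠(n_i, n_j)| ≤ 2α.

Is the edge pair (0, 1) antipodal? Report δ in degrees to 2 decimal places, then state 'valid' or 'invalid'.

α = atan 0.7 = 34.99°;  2α = 69.98°
edge 0: e_0 = (-2.23, +4.28);  n_0 = (+0.8868, +0.4621)
edge 1: e_1 = (-2.57, -0.08);  n_1 = (-0.0311, +0.9995)
∠(n_0, n_1) = 64.26°
δ = |180° − 64.26°| = 115.74°
115.74° > 2α = 69.98°  →  invalid

δ = 115.74°, invalid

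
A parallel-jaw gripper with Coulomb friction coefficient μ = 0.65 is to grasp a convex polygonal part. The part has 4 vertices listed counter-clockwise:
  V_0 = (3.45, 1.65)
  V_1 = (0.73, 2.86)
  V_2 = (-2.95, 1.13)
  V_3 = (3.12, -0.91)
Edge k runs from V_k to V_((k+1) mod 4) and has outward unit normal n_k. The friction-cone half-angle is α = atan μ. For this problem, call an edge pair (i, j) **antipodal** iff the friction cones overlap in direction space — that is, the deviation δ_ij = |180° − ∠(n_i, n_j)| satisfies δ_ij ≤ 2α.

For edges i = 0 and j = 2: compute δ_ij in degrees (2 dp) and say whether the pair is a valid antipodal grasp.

α = atan 0.65 = 33.02°;  2α = 66.05°
edge 0: e_0 = (-2.72, +1.21);  n_0 = (+0.4065, +0.9137)
edge 2: e_2 = (+6.07, -2.04);  n_2 = (-0.3186, -0.9479)
∠(n_0, n_2) = 174.59°
δ = |180° − 174.59°| = 5.41°
5.41° ≤ 2α = 66.05°  →  valid

δ = 5.41°, valid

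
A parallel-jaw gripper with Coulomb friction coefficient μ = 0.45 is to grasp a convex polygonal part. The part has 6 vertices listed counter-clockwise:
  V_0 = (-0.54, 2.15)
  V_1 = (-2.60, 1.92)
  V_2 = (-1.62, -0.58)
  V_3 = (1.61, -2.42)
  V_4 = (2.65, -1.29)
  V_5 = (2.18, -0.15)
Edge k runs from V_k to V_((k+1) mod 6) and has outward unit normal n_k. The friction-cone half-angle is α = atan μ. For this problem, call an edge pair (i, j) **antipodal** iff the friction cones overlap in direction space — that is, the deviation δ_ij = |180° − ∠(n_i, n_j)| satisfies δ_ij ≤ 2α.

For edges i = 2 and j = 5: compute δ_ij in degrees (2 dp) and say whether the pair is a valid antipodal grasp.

α = atan 0.45 = 24.23°;  2α = 48.46°
edge 2: e_2 = (+3.23, -1.84);  n_2 = (-0.4950, -0.8689)
edge 5: e_5 = (-2.72, +2.30);  n_5 = (+0.6457, +0.7636)
∠(n_2, n_5) = 169.45°
δ = |180° − 169.45°| = 10.55°
10.55° ≤ 2α = 48.46°  →  valid

δ = 10.55°, valid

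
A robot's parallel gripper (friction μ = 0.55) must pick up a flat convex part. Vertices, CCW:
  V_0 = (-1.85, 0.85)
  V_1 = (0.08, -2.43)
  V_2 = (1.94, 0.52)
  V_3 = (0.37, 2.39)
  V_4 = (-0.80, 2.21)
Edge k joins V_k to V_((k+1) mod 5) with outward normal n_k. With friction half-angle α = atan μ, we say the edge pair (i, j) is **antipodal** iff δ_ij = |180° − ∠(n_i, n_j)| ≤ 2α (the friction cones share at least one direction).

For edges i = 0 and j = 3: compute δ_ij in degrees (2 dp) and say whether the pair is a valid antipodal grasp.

δ = 68.27°, invalid

α = atan 0.55 = 28.81°;  2α = 57.62°
edge 0: e_0 = (+1.93, -3.28);  n_0 = (-0.8619, -0.5071)
edge 3: e_3 = (-1.17, -0.18);  n_3 = (-0.1521, +0.9884)
∠(n_0, n_3) = 111.73°
δ = |180° − 111.73°| = 68.27°
68.27° > 2α = 57.62°  →  invalid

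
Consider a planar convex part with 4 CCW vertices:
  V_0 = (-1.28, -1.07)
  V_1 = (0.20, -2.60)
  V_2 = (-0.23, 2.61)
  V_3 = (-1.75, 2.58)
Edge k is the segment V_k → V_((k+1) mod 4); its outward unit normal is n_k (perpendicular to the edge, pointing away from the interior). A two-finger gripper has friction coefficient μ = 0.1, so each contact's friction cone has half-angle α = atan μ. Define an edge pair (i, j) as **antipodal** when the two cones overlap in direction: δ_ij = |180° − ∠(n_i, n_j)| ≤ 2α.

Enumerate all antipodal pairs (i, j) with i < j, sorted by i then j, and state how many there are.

α = atan 0.1 = 5.71°;  2α = 11.42°
n_0 = (-0.7188, -0.6953)
n_1 = (+0.9966, +0.0823)
n_2 = (-0.0197, +0.9998)
n_3 = (-0.9918, -0.1277)
  (0,1): δ = 39.33°  ·
  (0,2): δ = 47.08°  ·
  (0,3): δ = 143.29°  ·
  (1,2): δ = 93.59°  ·
  (1,3): δ = 2.62°  ✓
  (2,3): δ = 83.79°  ·
antipodal pairs: 1

count = 1; pairs: (1,3)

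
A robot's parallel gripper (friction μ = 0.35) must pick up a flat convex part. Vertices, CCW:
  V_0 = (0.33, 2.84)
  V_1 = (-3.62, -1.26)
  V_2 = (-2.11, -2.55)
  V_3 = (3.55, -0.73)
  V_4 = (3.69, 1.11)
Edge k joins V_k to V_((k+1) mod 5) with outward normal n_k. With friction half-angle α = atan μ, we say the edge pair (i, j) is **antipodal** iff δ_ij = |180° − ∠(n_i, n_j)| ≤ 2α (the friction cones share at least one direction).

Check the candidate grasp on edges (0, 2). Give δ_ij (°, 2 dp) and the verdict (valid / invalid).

δ = 28.24°, valid

α = atan 0.35 = 19.29°;  2α = 38.58°
edge 0: e_0 = (-3.95, -4.10);  n_0 = (-0.7202, +0.6938)
edge 2: e_2 = (+5.66, +1.82);  n_2 = (+0.3061, -0.9520)
∠(n_0, n_2) = 151.76°
δ = |180° − 151.76°| = 28.24°
28.24° ≤ 2α = 38.58°  →  valid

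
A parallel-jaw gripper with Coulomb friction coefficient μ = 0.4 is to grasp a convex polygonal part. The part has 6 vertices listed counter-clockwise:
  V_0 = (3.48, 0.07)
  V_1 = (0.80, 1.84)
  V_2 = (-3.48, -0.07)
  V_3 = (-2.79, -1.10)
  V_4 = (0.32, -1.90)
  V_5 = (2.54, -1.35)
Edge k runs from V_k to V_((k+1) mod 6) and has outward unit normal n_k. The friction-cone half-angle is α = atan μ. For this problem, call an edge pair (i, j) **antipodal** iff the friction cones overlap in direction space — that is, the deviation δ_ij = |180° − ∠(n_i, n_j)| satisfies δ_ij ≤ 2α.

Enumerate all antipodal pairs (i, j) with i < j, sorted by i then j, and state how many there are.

count = 5; pairs: (0,2), (0,3), (1,3), (1,4), (1,5)

α = atan 0.4 = 21.80°;  2α = 43.60°
n_0 = (+0.5511, +0.8344)
n_1 = (-0.4075, +0.9132)
n_2 = (-0.8308, -0.5566)
n_3 = (-0.2491, -0.9685)
n_4 = (+0.2405, -0.9707)
n_5 = (+0.8339, -0.5520)
  (0,1): δ = 122.51°  ·
  (0,2): δ = 22.74°  ✓
  (0,3): δ = 19.02°  ✓
  (0,4): δ = 47.36°  ·
  (0,5): δ = 89.94°  ·
  (1,2): δ = 80.23°  ·
  (1,3): δ = 38.48°  ✓
  (1,4): δ = 10.13°  ✓
  (1,5): δ = 32.45°  ✓
  (2,3): δ = 138.24°  ·
  (2,4): δ = 109.90°  ·
  (2,5): δ = 67.32°  ·
  (3,4): δ = 151.66°  ·
  (3,5): δ = 109.08°  ·
  (4,5): δ = 137.42°  ·
antipodal pairs: 5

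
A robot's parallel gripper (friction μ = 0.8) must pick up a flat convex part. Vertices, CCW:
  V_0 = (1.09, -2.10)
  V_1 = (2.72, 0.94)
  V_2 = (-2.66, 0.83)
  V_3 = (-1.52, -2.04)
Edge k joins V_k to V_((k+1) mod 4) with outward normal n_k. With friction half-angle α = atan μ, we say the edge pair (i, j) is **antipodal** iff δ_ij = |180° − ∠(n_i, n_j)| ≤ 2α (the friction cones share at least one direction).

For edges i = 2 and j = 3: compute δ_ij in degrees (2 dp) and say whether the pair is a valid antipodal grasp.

α = atan 0.8 = 38.66°;  2α = 77.32°
edge 2: e_2 = (+1.14, -2.87);  n_2 = (-0.9294, -0.3692)
edge 3: e_3 = (+2.61, -0.06);  n_3 = (-0.0230, -0.9997)
∠(n_2, n_3) = 67.02°
δ = |180° − 67.02°| = 112.98°
112.98° > 2α = 77.32°  →  invalid

δ = 112.98°, invalid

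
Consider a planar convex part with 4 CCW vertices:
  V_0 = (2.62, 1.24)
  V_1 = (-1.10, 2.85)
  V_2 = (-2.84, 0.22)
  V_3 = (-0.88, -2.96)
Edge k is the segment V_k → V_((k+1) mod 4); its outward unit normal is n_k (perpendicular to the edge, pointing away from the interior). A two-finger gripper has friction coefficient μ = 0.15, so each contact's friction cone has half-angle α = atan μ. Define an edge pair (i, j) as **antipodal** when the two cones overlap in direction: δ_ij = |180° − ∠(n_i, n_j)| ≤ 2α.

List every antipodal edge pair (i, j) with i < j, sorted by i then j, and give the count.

count = 1; pairs: (1,3)

α = atan 0.15 = 8.53°;  2α = 17.06°
n_0 = (+0.3972, +0.9177)
n_1 = (-0.8340, +0.5518)
n_2 = (-0.8513, -0.5247)
n_3 = (+0.7682, -0.6402)
  (0,1): δ = 100.09°  ·
  (0,2): δ = 34.95°  ·
  (0,3): δ = 73.60°  ·
  (1,2): δ = 114.86°  ·
  (1,3): δ = 6.32°  ✓
  (2,3): δ = 71.45°  ·
antipodal pairs: 1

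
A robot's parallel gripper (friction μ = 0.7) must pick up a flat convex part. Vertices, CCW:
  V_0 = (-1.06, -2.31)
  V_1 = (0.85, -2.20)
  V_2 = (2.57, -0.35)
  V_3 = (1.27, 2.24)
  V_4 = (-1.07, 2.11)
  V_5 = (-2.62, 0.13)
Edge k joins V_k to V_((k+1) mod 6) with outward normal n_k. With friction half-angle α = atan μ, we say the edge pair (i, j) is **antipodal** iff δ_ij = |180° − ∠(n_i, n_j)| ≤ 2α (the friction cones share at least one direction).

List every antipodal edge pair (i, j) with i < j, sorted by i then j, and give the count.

α = atan 0.7 = 34.99°;  2α = 69.98°
n_0 = (+0.0575, -0.9983)
n_1 = (+0.7324, -0.6809)
n_2 = (+0.8937, +0.4486)
n_3 = (-0.0555, +0.9985)
n_4 = (-0.7874, +0.6164)
n_5 = (-0.8425, -0.5387)
  (0,1): δ = 136.21°  ·
  (0,2): δ = 66.64°  ✓
  (0,3): δ = 0.12°  ✓
  (0,4): δ = 48.65°  ✓
  (0,5): δ = 119.30°  ·
  (1,2): δ = 110.43°  ·
  (1,3): δ = 43.91°  ✓
  (1,4): δ = 4.86°  ✓
  (1,5): δ = 75.51°  ·
  (2,3): δ = 113.47°  ·
  (2,4): δ = 64.71°  ✓
  (2,5): δ = 5.94°  ✓
  (3,4): δ = 131.23°  ·
  (3,5): δ = 60.59°  ✓
  (4,5): δ = 109.35°  ·
antipodal pairs: 8

count = 8; pairs: (0,2), (0,3), (0,4), (1,3), (1,4), (2,4), (2,5), (3,5)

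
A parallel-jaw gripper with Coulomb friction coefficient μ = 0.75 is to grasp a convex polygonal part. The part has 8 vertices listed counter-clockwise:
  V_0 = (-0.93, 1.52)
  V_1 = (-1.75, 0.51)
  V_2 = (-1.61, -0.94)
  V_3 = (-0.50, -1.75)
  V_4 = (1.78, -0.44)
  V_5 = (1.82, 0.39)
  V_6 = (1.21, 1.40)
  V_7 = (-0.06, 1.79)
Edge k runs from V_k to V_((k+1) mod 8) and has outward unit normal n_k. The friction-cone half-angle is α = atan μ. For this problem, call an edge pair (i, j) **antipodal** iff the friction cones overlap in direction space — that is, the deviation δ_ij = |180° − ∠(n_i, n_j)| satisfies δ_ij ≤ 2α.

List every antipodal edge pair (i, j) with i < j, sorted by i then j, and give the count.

α = atan 0.75 = 36.87°;  2α = 73.74°
n_0 = (-0.7763, +0.6303)
n_1 = (-0.9954, -0.0961)
n_2 = (-0.5895, -0.8078)
n_3 = (+0.4982, -0.8671)
n_4 = (+0.9988, -0.0481)
n_5 = (+0.8560, +0.5170)
n_6 = (+0.2936, +0.9559)
n_7 = (-0.2964, +0.9551)
  (0,1): δ = 135.41°  ·
  (0,2): δ = 87.05°  ·
  (0,3): δ = 21.05°  ✓
  (0,4): δ = 36.31°  ✓
  (0,5): δ = 70.20°  ✓
  (0,6): δ = 112.00°  ·
  (0,7): δ = 146.31°  ·
  (1,2): δ = 131.63°  ·
  (1,3): δ = 65.63°  ✓
  (1,4): δ = 8.27°  ✓
  (1,5): δ = 25.62°  ✓
  (1,6): δ = 67.41°  ✓
  (1,7): δ = 101.73°  ·
  (2,3): δ = 114.00°  ·
  (2,4): δ = 56.64°  ✓
  (2,5): δ = 22.75°  ✓
  (2,6): δ = 19.05°  ✓
  (2,7): δ = 53.36°  ✓
  (3,4): δ = 122.64°  ·
  (3,5): δ = 88.75°  ·
  (3,6): δ = 46.95°  ✓
  (3,7): δ = 12.64°  ✓
  (4,5): δ = 146.11°  ·
  (4,6): δ = 104.31°  ·
  (4,7): δ = 70.00°  ✓
  (5,6): δ = 138.20°  ·
  (5,7): δ = 103.89°  ·
  (6,7): δ = 145.69°  ·
antipodal pairs: 14

count = 14; pairs: (0,3), (0,4), (0,5), (1,3), (1,4), (1,5), (1,6), (2,4), (2,5), (2,6), (2,7), (3,6), (3,7), (4,7)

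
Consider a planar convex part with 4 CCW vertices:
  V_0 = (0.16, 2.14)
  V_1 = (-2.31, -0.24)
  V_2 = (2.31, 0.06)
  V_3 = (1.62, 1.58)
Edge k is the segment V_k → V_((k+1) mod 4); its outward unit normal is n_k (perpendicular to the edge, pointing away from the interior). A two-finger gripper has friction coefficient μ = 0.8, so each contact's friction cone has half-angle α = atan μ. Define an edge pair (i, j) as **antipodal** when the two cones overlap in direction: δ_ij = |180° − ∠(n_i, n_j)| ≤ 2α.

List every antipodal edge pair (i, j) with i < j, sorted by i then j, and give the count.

count = 4; pairs: (0,1), (0,2), (1,2), (1,3)

α = atan 0.8 = 38.66°;  2α = 77.32°
n_0 = (-0.6939, +0.7201)
n_1 = (+0.0648, -0.9979)
n_2 = (+0.9106, +0.4134)
n_3 = (+0.3581, +0.9337)
  (0,1): δ = 40.22°  ✓
  (0,2): δ = 70.48°  ✓
  (0,3): δ = 115.08°  ·
  (1,2): δ = 69.30°  ✓
  (1,3): δ = 24.70°  ✓
  (2,3): δ = 135.40°  ·
antipodal pairs: 4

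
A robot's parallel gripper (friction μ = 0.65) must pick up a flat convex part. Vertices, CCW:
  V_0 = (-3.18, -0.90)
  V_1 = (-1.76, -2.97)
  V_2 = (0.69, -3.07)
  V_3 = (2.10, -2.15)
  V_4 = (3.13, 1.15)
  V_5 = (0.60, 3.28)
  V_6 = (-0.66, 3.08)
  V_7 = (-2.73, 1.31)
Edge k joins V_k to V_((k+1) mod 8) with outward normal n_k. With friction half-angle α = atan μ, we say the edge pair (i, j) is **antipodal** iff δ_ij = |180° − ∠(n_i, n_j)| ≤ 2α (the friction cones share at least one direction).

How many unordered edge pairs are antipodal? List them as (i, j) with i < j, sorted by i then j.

α = atan 0.65 = 33.02°;  2α = 66.05°
n_0 = (-0.8246, -0.5657)
n_1 = (-0.0408, -0.9992)
n_2 = (+0.5464, -0.8375)
n_3 = (+0.9546, -0.2979)
n_4 = (+0.6440, +0.7650)
n_5 = (-0.1568, +0.9876)
n_6 = (-0.6499, +0.7600)
n_7 = (-0.9799, +0.1995)
  (0,1): δ = 126.79°  ·
  (0,2): δ = 91.33°  ·
  (0,3): δ = 51.78°  ✓
  (0,4): δ = 15.46°  ✓
  (0,5): δ = 64.57°  ✓
  (0,6): δ = 96.08°  ·
  (0,7): δ = 134.04°  ·
  (1,2): δ = 144.54°  ·
  (1,3): δ = 105.00°  ·
  (1,4): δ = 37.76°  ✓
  (1,5): δ = 11.36°  ✓
  (1,6): δ = 42.87°  ✓
  (1,7): δ = 80.83°  ·
  (2,3): δ = 140.46°  ·
  (2,4): δ = 73.22°  ·
  (2,5): δ = 24.10°  ✓
  (2,6): δ = 7.41°  ✓
  (2,7): δ = 45.37°  ✓
  (3,4): δ = 112.76°  ·
  (3,5): δ = 63.65°  ✓
  (3,6): δ = 32.13°  ✓
  (3,7): δ = 5.83°  ✓
  (4,5): δ = 130.89°  ·
  (4,6): δ = 99.37°  ·
  (4,7): δ = 61.42°  ✓
  (5,6): δ = 148.49°  ·
  (5,7): δ = 110.53°  ·
  (6,7): δ = 142.04°  ·
antipodal pairs: 13

count = 13; pairs: (0,3), (0,4), (0,5), (1,4), (1,5), (1,6), (2,5), (2,6), (2,7), (3,5), (3,6), (3,7), (4,7)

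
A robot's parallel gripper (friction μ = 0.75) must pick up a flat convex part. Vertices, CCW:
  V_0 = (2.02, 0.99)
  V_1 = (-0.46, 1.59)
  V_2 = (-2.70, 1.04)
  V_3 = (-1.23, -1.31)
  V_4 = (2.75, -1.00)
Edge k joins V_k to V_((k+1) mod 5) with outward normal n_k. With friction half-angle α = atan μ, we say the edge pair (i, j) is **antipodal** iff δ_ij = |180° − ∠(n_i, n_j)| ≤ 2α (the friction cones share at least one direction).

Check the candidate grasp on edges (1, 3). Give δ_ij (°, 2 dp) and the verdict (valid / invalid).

α = atan 0.75 = 36.87°;  2α = 73.74°
edge 1: e_1 = (-2.24, -0.55);  n_1 = (-0.2385, +0.9712)
edge 3: e_3 = (+3.98, +0.31);  n_3 = (+0.0777, -0.9970)
∠(n_1, n_3) = 170.66°
δ = |180° − 170.66°| = 9.34°
9.34° ≤ 2α = 73.74°  →  valid

δ = 9.34°, valid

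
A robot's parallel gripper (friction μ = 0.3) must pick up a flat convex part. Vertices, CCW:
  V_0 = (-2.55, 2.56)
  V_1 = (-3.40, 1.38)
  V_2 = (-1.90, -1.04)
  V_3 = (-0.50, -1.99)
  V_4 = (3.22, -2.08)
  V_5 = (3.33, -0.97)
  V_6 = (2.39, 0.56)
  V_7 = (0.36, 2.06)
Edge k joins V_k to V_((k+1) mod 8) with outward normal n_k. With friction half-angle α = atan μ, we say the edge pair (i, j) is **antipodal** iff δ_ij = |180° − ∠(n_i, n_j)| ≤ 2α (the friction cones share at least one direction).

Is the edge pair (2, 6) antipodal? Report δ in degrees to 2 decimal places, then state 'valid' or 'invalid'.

α = atan 0.3 = 16.70°;  2α = 33.40°
edge 2: e_2 = (+1.40, -0.95);  n_2 = (-0.5615, -0.8275)
edge 6: e_6 = (-2.03, +1.50);  n_6 = (+0.5943, +0.8043)
∠(n_2, n_6) = 177.70°
δ = |180° − 177.70°| = 2.30°
2.30° ≤ 2α = 33.40°  →  valid

δ = 2.30°, valid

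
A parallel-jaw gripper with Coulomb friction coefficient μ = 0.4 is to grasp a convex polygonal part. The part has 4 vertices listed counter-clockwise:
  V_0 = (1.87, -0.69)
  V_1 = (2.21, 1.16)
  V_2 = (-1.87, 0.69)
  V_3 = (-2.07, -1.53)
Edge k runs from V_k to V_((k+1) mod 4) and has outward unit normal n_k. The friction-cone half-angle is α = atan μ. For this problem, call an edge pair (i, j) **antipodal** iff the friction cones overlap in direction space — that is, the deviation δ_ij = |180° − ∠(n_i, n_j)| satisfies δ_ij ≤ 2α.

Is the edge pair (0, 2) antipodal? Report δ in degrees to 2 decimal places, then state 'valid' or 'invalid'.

δ = 5.27°, valid

α = atan 0.4 = 21.80°;  2α = 43.60°
edge 0: e_0 = (+0.34, +1.85);  n_0 = (+0.9835, -0.1808)
edge 2: e_2 = (-0.20, -2.22);  n_2 = (-0.9960, +0.0897)
∠(n_0, n_2) = 174.73°
δ = |180° − 174.73°| = 5.27°
5.27° ≤ 2α = 43.60°  →  valid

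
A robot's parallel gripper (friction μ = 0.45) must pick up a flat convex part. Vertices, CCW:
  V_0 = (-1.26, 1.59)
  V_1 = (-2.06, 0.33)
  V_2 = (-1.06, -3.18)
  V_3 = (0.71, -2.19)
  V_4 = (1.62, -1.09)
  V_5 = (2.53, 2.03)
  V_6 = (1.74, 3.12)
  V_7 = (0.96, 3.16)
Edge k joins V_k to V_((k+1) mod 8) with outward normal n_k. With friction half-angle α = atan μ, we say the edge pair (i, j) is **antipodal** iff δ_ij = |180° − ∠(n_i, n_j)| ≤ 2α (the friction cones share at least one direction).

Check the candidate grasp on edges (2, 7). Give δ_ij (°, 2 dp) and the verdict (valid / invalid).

δ = 6.05°, valid

α = atan 0.45 = 24.23°;  2α = 48.46°
edge 2: e_2 = (+1.77, +0.99);  n_2 = (+0.4882, -0.8728)
edge 7: e_7 = (-2.22, -1.57);  n_7 = (-0.5774, +0.8165)
∠(n_2, n_7) = 173.95°
δ = |180° − 173.95°| = 6.05°
6.05° ≤ 2α = 48.46°  →  valid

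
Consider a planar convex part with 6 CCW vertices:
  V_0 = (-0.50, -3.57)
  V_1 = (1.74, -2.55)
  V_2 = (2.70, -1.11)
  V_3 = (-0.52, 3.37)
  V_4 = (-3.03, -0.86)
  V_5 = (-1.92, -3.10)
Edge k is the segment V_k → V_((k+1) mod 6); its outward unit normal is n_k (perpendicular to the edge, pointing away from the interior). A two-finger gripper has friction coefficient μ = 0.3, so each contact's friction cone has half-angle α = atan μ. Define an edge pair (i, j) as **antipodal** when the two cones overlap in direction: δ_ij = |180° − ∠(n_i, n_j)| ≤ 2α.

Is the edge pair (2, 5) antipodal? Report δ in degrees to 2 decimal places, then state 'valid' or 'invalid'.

α = atan 0.3 = 16.70°;  2α = 33.40°
edge 2: e_2 = (-3.22, +4.48);  n_2 = (+0.8120, +0.5836)
edge 5: e_5 = (+1.42, -0.47);  n_5 = (-0.3142, -0.9493)
∠(n_2, n_5) = 144.02°
δ = |180° − 144.02°| = 35.98°
35.98° > 2α = 33.40°  →  invalid

δ = 35.98°, invalid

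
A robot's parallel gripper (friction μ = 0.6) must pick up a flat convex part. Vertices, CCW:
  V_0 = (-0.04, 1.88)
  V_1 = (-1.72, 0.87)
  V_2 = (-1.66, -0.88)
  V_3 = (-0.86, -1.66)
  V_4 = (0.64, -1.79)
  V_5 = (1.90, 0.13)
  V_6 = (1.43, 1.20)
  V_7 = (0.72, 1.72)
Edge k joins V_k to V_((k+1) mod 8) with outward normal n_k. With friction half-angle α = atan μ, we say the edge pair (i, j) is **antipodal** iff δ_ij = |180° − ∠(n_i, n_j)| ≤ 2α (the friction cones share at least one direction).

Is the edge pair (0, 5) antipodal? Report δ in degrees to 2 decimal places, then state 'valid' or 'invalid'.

δ = 82.70°, invalid

α = atan 0.6 = 30.96°;  2α = 61.93°
edge 0: e_0 = (-1.68, -1.01);  n_0 = (-0.5152, +0.8570)
edge 5: e_5 = (-0.47, +1.07);  n_5 = (+0.9156, +0.4022)
∠(n_0, n_5) = 97.30°
δ = |180° − 97.30°| = 82.70°
82.70° > 2α = 61.93°  →  invalid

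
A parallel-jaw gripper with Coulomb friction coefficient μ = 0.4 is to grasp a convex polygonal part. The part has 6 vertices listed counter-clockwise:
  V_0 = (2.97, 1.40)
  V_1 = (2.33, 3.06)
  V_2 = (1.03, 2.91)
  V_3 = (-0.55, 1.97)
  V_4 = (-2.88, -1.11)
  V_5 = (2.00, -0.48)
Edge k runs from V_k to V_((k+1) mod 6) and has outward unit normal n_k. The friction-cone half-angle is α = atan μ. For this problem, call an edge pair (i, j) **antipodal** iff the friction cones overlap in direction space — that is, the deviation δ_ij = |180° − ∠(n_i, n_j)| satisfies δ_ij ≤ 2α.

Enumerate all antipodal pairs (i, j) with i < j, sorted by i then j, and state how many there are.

count = 4; pairs: (1,4), (2,4), (2,5), (3,5)

α = atan 0.4 = 21.80°;  2α = 43.60°
n_0 = (+0.9331, +0.3597)
n_1 = (-0.1146, +0.9934)
n_2 = (-0.5113, +0.8594)
n_3 = (-0.7975, +0.6033)
n_4 = (+0.1280, -0.9918)
n_5 = (+0.8887, -0.4585)
  (0,1): δ = 104.50°  ·
  (0,2): δ = 80.33°  ·
  (0,3): δ = 58.19°  ·
  (0,4): δ = 76.27°  ·
  (0,5): δ = 131.62°  ·
  (1,2): δ = 155.83°  ·
  (1,3): δ = 133.69°  ·
  (1,4): δ = 0.77°  ✓
  (1,5): δ = 56.13°  ·
  (2,3): δ = 157.86°  ·
  (2,4): δ = 23.39°  ✓
  (2,5): δ = 31.96°  ✓
  (3,4): δ = 45.54°  ·
  (3,5): δ = 9.82°  ✓
  (4,5): δ = 124.65°  ·
antipodal pairs: 4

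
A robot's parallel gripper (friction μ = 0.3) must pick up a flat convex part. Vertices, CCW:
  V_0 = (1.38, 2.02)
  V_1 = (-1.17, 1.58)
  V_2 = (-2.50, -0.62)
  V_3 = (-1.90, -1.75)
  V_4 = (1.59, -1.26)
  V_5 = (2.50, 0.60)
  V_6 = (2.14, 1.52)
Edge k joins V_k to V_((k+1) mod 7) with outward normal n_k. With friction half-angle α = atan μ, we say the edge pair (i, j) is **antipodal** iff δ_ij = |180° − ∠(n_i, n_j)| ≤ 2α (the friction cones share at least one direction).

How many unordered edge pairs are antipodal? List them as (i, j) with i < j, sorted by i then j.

α = atan 0.3 = 16.70°;  2α = 33.40°
n_0 = (-0.1700, +0.9854)
n_1 = (-0.8558, +0.5174)
n_2 = (-0.8832, -0.4690)
n_3 = (+0.1390, -0.9903)
n_4 = (+0.8983, -0.4395)
n_5 = (+0.9312, +0.3644)
n_6 = (+0.5496, +0.8354)
  (0,1): δ = 130.94°  ·
  (0,2): δ = 71.82°  ·
  (0,3): δ = 1.80°  ✓
  (0,4): δ = 54.14°  ·
  (0,5): δ = 101.58°  ·
  (0,6): δ = 136.87°  ·
  (1,2): δ = 120.88°  ·
  (1,3): δ = 50.85°  ·
  (1,4): δ = 5.08°  ✓
  (1,5): δ = 52.53°  ·
  (1,6): δ = 87.81°  ·
  (2,3): δ = 109.97°  ·
  (2,4): δ = 54.04°  ·
  (2,5): δ = 6.60°  ✓
  (2,6): δ = 28.69°  ✓
  (3,4): δ = 124.06°  ·
  (3,5): δ = 76.62°  ·
  (3,6): δ = 41.33°  ·
  (4,5): δ = 132.56°  ·
  (4,6): δ = 97.27°  ·
  (5,6): δ = 144.71°  ·
antipodal pairs: 4

count = 4; pairs: (0,3), (1,4), (2,5), (2,6)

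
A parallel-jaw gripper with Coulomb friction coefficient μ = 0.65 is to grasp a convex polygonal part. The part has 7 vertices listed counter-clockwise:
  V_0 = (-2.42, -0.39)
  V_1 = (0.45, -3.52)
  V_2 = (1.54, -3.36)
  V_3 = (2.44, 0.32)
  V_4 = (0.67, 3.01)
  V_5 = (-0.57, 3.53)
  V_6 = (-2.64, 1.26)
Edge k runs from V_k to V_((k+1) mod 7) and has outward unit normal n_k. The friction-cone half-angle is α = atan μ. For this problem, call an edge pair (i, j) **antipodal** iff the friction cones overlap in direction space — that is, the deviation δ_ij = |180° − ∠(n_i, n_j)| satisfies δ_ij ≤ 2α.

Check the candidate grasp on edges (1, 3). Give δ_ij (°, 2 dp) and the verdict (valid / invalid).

α = atan 0.65 = 33.02°;  2α = 66.05°
edge 1: e_1 = (+1.09, +0.16);  n_1 = (+0.1452, -0.9894)
edge 3: e_3 = (-1.77, +2.69);  n_3 = (+0.8354, +0.5497)
∠(n_1, n_3) = 114.99°
δ = |180° − 114.99°| = 65.01°
65.01° ≤ 2α = 66.05°  →  valid

δ = 65.01°, valid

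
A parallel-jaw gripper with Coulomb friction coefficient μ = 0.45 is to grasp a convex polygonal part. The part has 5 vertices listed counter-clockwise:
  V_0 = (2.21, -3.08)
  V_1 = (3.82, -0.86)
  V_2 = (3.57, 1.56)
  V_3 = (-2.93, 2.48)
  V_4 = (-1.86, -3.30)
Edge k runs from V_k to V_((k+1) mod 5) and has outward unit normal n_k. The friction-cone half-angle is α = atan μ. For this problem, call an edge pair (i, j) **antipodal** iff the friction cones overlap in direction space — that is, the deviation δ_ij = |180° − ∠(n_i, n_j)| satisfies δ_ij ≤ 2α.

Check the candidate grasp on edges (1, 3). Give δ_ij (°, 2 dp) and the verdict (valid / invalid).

α = atan 0.45 = 24.23°;  2α = 48.46°
edge 1: e_1 = (-0.25, +2.42);  n_1 = (+0.9947, +0.1028)
edge 3: e_3 = (+1.07, -5.78);  n_3 = (-0.9833, -0.1820)
∠(n_1, n_3) = 175.41°
δ = |180° − 175.41°| = 4.59°
4.59° ≤ 2α = 48.46°  →  valid

δ = 4.59°, valid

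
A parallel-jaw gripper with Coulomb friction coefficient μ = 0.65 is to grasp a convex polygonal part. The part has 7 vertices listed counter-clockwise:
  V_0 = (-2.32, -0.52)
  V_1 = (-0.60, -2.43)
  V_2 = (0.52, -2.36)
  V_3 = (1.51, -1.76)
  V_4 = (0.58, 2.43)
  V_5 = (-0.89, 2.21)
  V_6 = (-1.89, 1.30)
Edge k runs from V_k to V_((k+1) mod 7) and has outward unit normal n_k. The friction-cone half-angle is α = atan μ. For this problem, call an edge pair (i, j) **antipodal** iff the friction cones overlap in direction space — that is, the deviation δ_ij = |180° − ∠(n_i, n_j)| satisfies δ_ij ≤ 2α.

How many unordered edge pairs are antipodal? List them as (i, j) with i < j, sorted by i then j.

count = 9; pairs: (0,3), (0,4), (1,4), (1,5), (2,4), (2,5), (2,6), (3,5), (3,6)

α = atan 0.65 = 33.02°;  2α = 66.05°
n_0 = (-0.7431, -0.6692)
n_1 = (+0.0624, -0.9981)
n_2 = (+0.5183, -0.8552)
n_3 = (+0.9762, +0.2167)
n_4 = (-0.1480, +0.9890)
n_5 = (-0.6730, +0.7396)
n_6 = (-0.9732, +0.2299)
  (0,1): δ = 128.43°  ·
  (0,2): δ = 100.79°  ·
  (0,3): δ = 29.49°  ✓
  (0,4): δ = 56.51°  ✓
  (0,5): δ = 90.30°  ·
  (0,6): δ = 124.70°  ·
  (1,2): δ = 152.36°  ·
  (1,3): δ = 81.06°  ·
  (1,4): δ = 4.94°  ✓
  (1,5): δ = 38.73°  ✓
  (1,6): δ = 73.13°  ·
  (2,3): δ = 108.70°  ·
  (2,4): δ = 22.71°  ✓
  (2,5): δ = 11.08°  ✓
  (2,6): δ = 45.49°  ✓
  (3,4): δ = 94.00°  ·
  (3,5): δ = 60.21°  ✓
  (3,6): δ = 25.81°  ✓
  (4,5): δ = 146.21°  ·
  (4,6): δ = 111.80°  ·
  (5,6): δ = 145.60°  ·
antipodal pairs: 9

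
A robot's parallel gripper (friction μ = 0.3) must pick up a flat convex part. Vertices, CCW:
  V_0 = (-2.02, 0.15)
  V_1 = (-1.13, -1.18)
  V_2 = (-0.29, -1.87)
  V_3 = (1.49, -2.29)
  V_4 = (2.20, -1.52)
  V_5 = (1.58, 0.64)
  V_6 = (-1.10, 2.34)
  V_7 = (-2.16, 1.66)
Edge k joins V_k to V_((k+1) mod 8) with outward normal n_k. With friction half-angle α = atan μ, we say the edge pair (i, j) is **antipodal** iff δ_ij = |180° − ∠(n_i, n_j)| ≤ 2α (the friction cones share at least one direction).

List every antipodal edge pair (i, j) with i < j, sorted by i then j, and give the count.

count = 6; pairs: (0,4), (0,5), (1,5), (2,5), (3,6), (4,7)

α = atan 0.3 = 16.70°;  2α = 33.40°
n_0 = (-0.8311, -0.5561)
n_1 = (-0.6347, -0.7727)
n_2 = (-0.2296, -0.9733)
n_3 = (+0.7352, -0.6779)
n_4 = (+0.9612, +0.2759)
n_5 = (+0.5357, +0.8444)
n_6 = (-0.5400, +0.8417)
n_7 = (-0.9957, -0.0923)
  (0,1): δ = 163.19°  ·
  (0,2): δ = 137.07°  ·
  (0,3): δ = 76.47°  ·
  (0,4): δ = 17.77°  ✓
  (0,5): δ = 23.82°  ✓
  (0,6): δ = 88.89°  ·
  (0,7): δ = 151.51°  ·
  (1,2): δ = 153.88°  ·
  (1,3): δ = 93.28°  ·
  (1,4): δ = 34.58°  ·
  (1,5): δ = 7.01°  ✓
  (1,6): δ = 72.08°  ·
  (1,7): δ = 134.70°  ·
  (2,3): δ = 119.40°  ·
  (2,4): δ = 60.71°  ·
  (2,5): δ = 19.11°  ✓
  (2,6): δ = 45.96°  ·
  (2,7): δ = 108.57°  ·
  (3,4): δ = 121.31°  ·
  (3,5): δ = 79.71°  ·
  (3,6): δ = 14.64°  ✓
  (3,7): δ = 47.98°  ·
  (4,5): δ = 138.40°  ·
  (4,6): δ = 73.33°  ·
  (4,7): δ = 10.72°  ✓
  (5,6): δ = 114.93°  ·
  (5,7): δ = 52.31°  ·
  (6,7): δ = 117.38°  ·
antipodal pairs: 6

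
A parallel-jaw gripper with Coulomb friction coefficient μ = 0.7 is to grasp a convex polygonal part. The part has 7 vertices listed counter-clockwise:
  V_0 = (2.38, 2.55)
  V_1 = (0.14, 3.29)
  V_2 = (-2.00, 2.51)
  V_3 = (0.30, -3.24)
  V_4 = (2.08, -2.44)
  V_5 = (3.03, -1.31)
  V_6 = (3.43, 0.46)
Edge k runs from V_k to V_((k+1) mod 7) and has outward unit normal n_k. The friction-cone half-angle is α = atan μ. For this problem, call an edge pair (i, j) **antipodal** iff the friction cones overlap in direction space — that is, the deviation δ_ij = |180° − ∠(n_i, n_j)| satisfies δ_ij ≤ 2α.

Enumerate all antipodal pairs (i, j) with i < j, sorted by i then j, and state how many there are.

α = atan 0.7 = 34.99°;  2α = 69.98°
n_0 = (+0.3137, +0.9495)
n_1 = (-0.3424, +0.9395)
n_2 = (-0.9285, -0.3714)
n_3 = (+0.4099, -0.9121)
n_4 = (+0.7654, -0.6435)
n_5 = (+0.9754, -0.2204)
n_6 = (+0.8936, +0.4489)
  (0,1): δ = 141.69°  ·
  (0,2): δ = 49.92°  ✓
  (0,3): δ = 42.48°  ✓
  (0,4): δ = 68.23°  ✓
  (0,5): δ = 95.55°  ·
  (0,6): δ = 134.96°  ·
  (1,2): δ = 88.22°  ·
  (1,3): δ = 4.17°  ✓
  (1,4): δ = 29.92°  ✓
  (1,5): δ = 57.24°  ✓
  (1,6): δ = 96.65°  ·
  (2,3): δ = 87.60°  ·
  (2,4): δ = 61.86°  ✓
  (2,5): δ = 34.54°  ✓
  (2,6): δ = 4.87°  ✓
  (3,4): δ = 154.26°  ·
  (3,5): δ = 126.94°  ·
  (3,6): δ = 87.53°  ·
  (4,5): δ = 152.68°  ·
  (4,6): δ = 113.27°  ·
  (5,6): δ = 140.59°  ·
antipodal pairs: 9

count = 9; pairs: (0,2), (0,3), (0,4), (1,3), (1,4), (1,5), (2,4), (2,5), (2,6)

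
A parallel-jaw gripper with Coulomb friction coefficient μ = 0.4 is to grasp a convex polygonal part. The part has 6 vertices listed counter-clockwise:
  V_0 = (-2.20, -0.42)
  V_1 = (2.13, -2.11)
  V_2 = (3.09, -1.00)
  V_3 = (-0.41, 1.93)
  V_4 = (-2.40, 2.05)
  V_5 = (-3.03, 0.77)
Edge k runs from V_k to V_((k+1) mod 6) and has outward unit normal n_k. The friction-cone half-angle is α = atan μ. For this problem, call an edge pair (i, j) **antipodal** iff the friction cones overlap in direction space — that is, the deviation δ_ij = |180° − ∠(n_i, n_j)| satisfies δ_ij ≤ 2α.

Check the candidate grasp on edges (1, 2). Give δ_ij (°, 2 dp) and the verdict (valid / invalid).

α = atan 0.4 = 21.80°;  2α = 43.60°
edge 1: e_1 = (+0.96, +1.11);  n_1 = (+0.7564, -0.6542)
edge 2: e_2 = (-3.50, +2.93);  n_2 = (+0.6419, +0.7668)
∠(n_1, n_2) = 90.92°
δ = |180° − 90.92°| = 89.08°
89.08° > 2α = 43.60°  →  invalid

δ = 89.08°, invalid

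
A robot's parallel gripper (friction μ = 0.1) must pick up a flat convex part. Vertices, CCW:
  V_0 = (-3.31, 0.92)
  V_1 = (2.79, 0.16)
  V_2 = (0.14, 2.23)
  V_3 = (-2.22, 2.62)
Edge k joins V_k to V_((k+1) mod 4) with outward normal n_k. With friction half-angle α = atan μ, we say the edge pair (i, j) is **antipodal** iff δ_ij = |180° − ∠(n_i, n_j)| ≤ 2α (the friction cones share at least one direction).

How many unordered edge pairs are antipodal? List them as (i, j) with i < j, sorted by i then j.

count = 1; pairs: (0,2)

α = atan 0.1 = 5.71°;  2α = 11.42°
n_0 = (-0.1236, -0.9923)
n_1 = (+0.6156, +0.7881)
n_2 = (+0.1630, +0.9866)
n_3 = (-0.8418, +0.5398)
  (0,1): δ = 30.89°  ·
  (0,2): δ = 2.28°  ✓
  (0,3): δ = 64.43°  ·
  (1,2): δ = 151.39°  ·
  (1,3): δ = 84.67°  ·
  (2,3): δ = 113.28°  ·
antipodal pairs: 1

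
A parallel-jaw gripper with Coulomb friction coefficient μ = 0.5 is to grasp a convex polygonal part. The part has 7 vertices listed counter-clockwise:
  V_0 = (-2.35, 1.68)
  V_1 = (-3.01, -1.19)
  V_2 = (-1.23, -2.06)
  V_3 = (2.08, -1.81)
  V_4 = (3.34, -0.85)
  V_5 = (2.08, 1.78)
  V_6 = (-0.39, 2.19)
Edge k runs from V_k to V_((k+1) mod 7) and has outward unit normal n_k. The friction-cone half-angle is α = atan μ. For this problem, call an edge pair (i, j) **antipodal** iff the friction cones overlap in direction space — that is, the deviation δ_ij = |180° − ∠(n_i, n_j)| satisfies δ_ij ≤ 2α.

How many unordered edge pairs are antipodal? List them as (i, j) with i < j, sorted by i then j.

count = 9; pairs: (0,3), (0,4), (1,4), (1,5), (1,6), (2,5), (2,6), (3,5), (3,6)

α = atan 0.5 = 26.57°;  2α = 53.13°
n_0 = (-0.9746, +0.2241)
n_1 = (-0.4391, -0.8984)
n_2 = (+0.0753, -0.9972)
n_3 = (+0.6060, -0.7954)
n_4 = (+0.9018, +0.4321)
n_5 = (+0.1638, +0.9865)
n_6 = (-0.2518, +0.9678)
  (0,1): δ = 103.10°  ·
  (0,2): δ = 72.73°  ·
  (0,3): δ = 39.75°  ✓
  (0,4): δ = 38.55°  ✓
  (0,5): δ = 93.53°  ·
  (0,6): δ = 117.54°  ·
  (1,2): δ = 149.63°  ·
  (1,3): δ = 116.65°  ·
  (1,4): δ = 38.35°  ✓
  (1,5): δ = 16.62°  ✓
  (1,6): δ = 40.63°  ✓
  (2,3): δ = 147.02°  ·
  (2,4): δ = 68.72°  ·
  (2,5): δ = 13.74°  ✓
  (2,6): δ = 10.27°  ✓
  (3,4): δ = 101.71°  ·
  (3,5): δ = 46.73°  ✓
  (3,6): δ = 22.72°  ✓
  (4,5): δ = 125.02°  ·
  (4,6): δ = 101.01°  ·
  (5,6): δ = 155.99°  ·
antipodal pairs: 9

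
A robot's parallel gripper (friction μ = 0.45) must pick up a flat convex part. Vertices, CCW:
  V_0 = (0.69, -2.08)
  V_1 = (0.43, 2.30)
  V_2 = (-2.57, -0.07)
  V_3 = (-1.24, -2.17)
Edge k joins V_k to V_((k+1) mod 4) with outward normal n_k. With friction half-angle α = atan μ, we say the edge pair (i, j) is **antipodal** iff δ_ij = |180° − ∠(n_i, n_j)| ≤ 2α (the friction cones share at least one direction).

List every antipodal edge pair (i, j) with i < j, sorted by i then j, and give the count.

α = atan 0.45 = 24.23°;  2α = 48.46°
n_0 = (+0.9982, +0.0593)
n_1 = (-0.6199, +0.7847)
n_2 = (-0.8448, -0.5351)
n_3 = (+0.0466, -0.9989)
  (0,1): δ = 55.09°  ·
  (0,2): δ = 28.95°  ✓
  (0,3): δ = 89.27°  ·
  (1,2): δ = 95.96°  ·
  (1,3): δ = 35.64°  ✓
  (2,3): δ = 119.68°  ·
antipodal pairs: 2

count = 2; pairs: (0,2), (1,3)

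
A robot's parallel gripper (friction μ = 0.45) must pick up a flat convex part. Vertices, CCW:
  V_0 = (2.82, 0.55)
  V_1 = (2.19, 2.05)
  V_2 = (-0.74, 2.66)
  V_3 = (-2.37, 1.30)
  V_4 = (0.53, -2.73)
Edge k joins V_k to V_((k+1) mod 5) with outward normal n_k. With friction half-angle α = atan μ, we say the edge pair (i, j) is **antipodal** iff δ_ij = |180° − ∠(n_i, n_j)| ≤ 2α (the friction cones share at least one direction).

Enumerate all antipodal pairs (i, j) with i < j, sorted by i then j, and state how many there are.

count = 3; pairs: (0,3), (1,3), (2,4)

α = atan 0.45 = 24.23°;  2α = 48.46°
n_0 = (+0.9220, +0.3872)
n_1 = (+0.2038, +0.9790)
n_2 = (-0.6406, +0.7678)
n_3 = (-0.8117, -0.5841)
n_4 = (+0.8199, -0.5725)
  (0,1): δ = 124.54°  ·
  (0,2): δ = 72.94°  ·
  (0,3): δ = 12.96°  ✓
  (0,4): δ = 122.30°  ·
  (1,2): δ = 128.40°  ·
  (1,3): δ = 42.50°  ✓
  (1,4): δ = 66.84°  ·
  (2,3): δ = 94.10°  ·
  (2,4): δ = 15.24°  ✓
  (3,4): δ = 70.66°  ·
antipodal pairs: 3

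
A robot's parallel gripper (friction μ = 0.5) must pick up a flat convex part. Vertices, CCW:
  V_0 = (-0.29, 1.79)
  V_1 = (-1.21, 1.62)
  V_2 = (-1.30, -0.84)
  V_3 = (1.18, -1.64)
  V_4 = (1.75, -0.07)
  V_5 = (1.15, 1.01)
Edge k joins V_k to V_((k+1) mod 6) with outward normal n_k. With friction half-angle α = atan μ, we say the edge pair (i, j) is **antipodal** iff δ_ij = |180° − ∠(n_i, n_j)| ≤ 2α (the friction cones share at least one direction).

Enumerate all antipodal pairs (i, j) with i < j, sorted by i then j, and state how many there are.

α = atan 0.5 = 26.57°;  2α = 53.13°
n_0 = (-0.1817, +0.9834)
n_1 = (-0.9993, +0.0366)
n_2 = (-0.3070, -0.9517)
n_3 = (+0.9400, -0.3413)
n_4 = (+0.8742, +0.4856)
n_5 = (+0.4763, +0.8793)
  (0,1): δ = 102.56°  ·
  (0,2): δ = 28.35°  ✓
  (0,3): δ = 59.58°  ·
  (0,4): δ = 108.59°  ·
  (0,5): δ = 141.09°  ·
  (1,2): δ = 105.78°  ·
  (1,3): δ = 17.86°  ✓
  (1,4): δ = 31.15°  ✓
  (1,5): δ = 63.65°  ·
  (2,3): δ = 92.08°  ·
  (2,4): δ = 43.07°  ✓
  (2,5): δ = 10.56°  ✓
  (3,4): δ = 130.99°  ·
  (3,5): δ = 98.49°  ·
  (4,5): δ = 147.50°  ·
antipodal pairs: 5

count = 5; pairs: (0,2), (1,3), (1,4), (2,4), (2,5)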